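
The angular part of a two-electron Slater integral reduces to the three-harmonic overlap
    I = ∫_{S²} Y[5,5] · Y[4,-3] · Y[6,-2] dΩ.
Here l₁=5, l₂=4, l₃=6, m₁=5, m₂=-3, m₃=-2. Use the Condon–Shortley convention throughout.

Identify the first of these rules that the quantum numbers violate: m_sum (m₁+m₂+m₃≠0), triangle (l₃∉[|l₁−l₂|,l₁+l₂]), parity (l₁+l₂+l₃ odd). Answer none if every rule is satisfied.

Σmᵢ = 0  ✓
l₃∈[|l₁−l₂|,l₁+l₂]=[1,9], have l₃=6  ✓
Σlᵢ = 15 ⇒ odd  ✗

parity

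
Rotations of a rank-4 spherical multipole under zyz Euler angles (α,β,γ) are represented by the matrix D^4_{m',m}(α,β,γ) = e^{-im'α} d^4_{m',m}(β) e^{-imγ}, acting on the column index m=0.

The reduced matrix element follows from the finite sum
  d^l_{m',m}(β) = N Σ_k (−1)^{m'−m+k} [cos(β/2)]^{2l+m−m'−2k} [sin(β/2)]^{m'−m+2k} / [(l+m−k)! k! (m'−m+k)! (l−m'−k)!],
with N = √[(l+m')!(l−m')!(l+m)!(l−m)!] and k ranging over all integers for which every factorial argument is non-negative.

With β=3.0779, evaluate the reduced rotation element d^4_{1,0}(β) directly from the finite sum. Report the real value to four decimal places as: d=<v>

d=0.1410

d^4_{1,0}(β=3.0779) via the finite sum:
With c≡cos(β/2)=0.031841 and s≡sin(β/2)=0.999493, N=[120·6·24·24]^{1/2}=643.987578
k: max(0,(0)−(1))=0 … min(4+(0),4−(1))=3
  k=0: (−1)^1·643.9876/(144)·0.0318^7·0.9995^1 = -0.000000
  k=1: (−1)^2·643.9876/(24)·0.0318^5·0.9995^3 = +0.000001
  k=2: (−1)^3·643.9876/(24)·0.0318^3·0.9995^5 = -0.000864
  k=3: (−1)^4·643.9876/(144)·0.0318^1·0.9995^7 = +0.141892
d^4_{1,0}(3.0779) = -0.000000 +0.000001 -0.000864 +0.141892 = +0.141029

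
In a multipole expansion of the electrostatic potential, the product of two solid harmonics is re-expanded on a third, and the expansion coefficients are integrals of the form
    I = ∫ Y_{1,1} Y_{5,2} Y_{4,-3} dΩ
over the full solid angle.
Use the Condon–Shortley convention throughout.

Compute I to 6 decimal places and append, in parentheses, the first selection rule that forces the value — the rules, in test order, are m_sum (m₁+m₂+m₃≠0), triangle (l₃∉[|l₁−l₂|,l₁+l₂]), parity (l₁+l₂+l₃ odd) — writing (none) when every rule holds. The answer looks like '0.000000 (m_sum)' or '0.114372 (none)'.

0.085055 (none)

m-sum 0 ✓  L=10 even ✓  4≤4≤6 ✓
Π(2lᵢ+1) = 3×11×9 = 297
triangle coeff Δ(1,5,4) = 1/495
Σ_t [1,1]: t=1:−1/576 = -1/576
(3j)²=5/99 [(1 5 4; 0 0 0)], sign=-1
Σ_t [0,0]: t=0:+1/10080 = 1/10080
(3j)²=1/165 [(1 5 4; 1 2 -3)], sign=-1
⇒ 4πI² = 1/11
I = (+1)√(1/11/(4π)) = 0.08505478
No selection rule forces the value: the integral is nonzero (none).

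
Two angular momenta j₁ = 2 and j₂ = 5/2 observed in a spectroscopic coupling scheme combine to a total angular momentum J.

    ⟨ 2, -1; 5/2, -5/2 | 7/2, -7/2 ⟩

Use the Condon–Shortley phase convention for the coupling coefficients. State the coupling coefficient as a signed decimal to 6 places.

+0.745356  (= +√(5/9))

triangle: 1!*3!*4!/9! = 144/362880
(j±m)!: 1!*3!*0!*5!*0!*7! = 3628800
prefactor² = (2J+1)*Δ*N² = 11520
  k=0: +1/(0!*1!*3!*0!*0!*4!) = 1/144
Σ = 1/144  ⇒  CG² = 11520*(1/144)² = 5/9
CG = +√(5/9) = +0.745356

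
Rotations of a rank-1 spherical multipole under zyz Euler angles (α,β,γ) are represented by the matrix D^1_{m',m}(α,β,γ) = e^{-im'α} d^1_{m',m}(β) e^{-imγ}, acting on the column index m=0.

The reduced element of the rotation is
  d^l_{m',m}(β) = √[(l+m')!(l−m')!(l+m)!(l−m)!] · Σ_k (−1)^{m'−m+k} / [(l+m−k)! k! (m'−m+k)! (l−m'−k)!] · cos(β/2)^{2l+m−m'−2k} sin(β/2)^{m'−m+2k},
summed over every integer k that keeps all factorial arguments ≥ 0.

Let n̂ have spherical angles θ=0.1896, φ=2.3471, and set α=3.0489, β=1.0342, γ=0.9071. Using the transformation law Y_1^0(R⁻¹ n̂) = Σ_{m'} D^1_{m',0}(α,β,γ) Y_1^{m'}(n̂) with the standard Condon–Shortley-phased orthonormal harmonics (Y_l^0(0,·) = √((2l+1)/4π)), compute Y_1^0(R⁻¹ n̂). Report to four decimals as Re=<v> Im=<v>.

Re=0.3057 Im=0.0000

Need the full column D^1_{m',0} for m'=−1..1 at α=3.0489, β=1.0342, γ=0.9071.
cos(β/2)=0.869256, sin(β/2)=0.494361
d^1_{-1,0}: single k=1 term ⇒ +0.607726;  D = -0.605117+0.056251i
d^1_{0,0}: k∈[0..1] ⇒ +0.755607 -0.244393 = +0.511214;  D = +0.511214+0.000000i
d^1_{1,0}: single k=0 term ⇒ -0.607726;  D = +0.605117+0.056251i
Y_1^{m'}(θ=0.1896,φ=2.3471) and Σ D·Y over m':
  (-0.6051+0.0563i)·(-0.0456-0.0465i)  (+0.5112+0.0000i)·(+0.4798+0.0000i)  (+0.6051+0.0563i)·(+0.0456-0.0465i)
Y_1^0(R⁻¹ n̂) = +0.305744+0.000000i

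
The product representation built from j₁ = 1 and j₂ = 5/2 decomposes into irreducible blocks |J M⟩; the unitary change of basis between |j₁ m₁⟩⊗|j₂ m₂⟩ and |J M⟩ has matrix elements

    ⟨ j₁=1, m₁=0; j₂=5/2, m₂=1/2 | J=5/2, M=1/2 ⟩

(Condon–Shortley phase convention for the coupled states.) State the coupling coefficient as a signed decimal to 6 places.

-0.169031  (= −√(1/35))

√[6·1!1!4!/7! · 1!1!3!2!3!2!] = √(144/35)
  +(−1)^0/∏(0,1,1,3,0,1)! = 1/6  (running 1/6)
  +(−1)^1/∏(1,0,0,2,1,2)! = -1/4  (running -1/12)
⟨..|..⟩ = √(144/35)·(-1/12) = -0.169031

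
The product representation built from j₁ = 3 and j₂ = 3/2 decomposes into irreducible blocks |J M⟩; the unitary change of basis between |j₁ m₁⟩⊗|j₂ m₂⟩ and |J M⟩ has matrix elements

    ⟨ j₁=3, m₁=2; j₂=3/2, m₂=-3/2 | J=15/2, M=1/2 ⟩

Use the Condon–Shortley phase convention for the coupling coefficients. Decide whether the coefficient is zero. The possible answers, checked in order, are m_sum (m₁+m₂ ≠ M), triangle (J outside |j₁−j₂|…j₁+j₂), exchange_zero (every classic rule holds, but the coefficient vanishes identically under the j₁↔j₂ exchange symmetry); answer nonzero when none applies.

m-sum: m₁+m₂ = 2+(-3/2) = 1/2, M = 1/2  ✓
triangle: need |j₁−j₂| ≤ J ≤ j₁+j₂, i.e. J ∈ [3/2, 9/2]; J = 15/2 is outside ✗ ⇒ coefficient is 0

triangle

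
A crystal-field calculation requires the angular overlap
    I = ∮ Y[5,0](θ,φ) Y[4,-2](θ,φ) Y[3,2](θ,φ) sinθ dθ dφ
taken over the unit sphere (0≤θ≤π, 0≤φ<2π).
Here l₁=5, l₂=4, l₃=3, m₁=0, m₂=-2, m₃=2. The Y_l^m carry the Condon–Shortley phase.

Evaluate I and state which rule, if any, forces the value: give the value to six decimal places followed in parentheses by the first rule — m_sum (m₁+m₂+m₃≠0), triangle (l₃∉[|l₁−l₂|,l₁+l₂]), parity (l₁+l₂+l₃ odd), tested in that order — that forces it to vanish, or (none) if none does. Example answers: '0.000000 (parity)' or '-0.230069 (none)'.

-0.171327 (none)

Checks pass: Σm=0; 12 even; l₃=3∈[1,9].
(2·5+1)(2·4+1)(2·3+1) = 693
Δ: 6! 4! 2! / 13! → 1/180180
sum: t=2:+1/576 t=3:−1/144 t=4:+1/576 = -1/288
3j²(5 4 3; 0 0 0) = Δ·Π!·Σ² = 20/1001  (sign +1)
sum: t=1:−1/2880 t=2:+1/576 = 1/720
3j²(5 4 3; 0 -2 2) = Δ·Π!·Σ² = 80/3003  (sign -1)
combine: 4πI² = 693·20/1001·80/3003 = 4800/13013
take √, sign -1: I = -0.17132746
No selection rule forces the value: the integral is nonzero (none).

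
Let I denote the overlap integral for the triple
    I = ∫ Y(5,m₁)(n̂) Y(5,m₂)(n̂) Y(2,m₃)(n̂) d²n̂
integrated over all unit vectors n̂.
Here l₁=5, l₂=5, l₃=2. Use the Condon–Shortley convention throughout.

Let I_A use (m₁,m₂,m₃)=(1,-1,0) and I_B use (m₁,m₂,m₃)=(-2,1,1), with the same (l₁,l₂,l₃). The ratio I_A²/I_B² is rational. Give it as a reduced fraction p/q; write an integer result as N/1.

Shared (l₁,l₂,l₃)=(5,5,2): N and (l;000)² cancel in I_A²/I_B².
A: Δ = 8!·2!·2!/13! = 1/38610; Racah Σ t=2..4: t=2:+1/5760 t=3:−1/720 t=4:+1/2304 = -1/1280; ⇒ 3j(5 5 2; 1 -1 0)² = 27/1430, sgn -1
B: Δ = 8!·2!·2!/13! = 1/38610; Racah Σ t=5..6: t=5:−1/1440 t=6:+1/2880 = -1/2880; ⇒ 3j(5 5 2; -2 1 1)² = 7/715, sgn +1
I_A²/I_B² = (27/1430)/(7/715) = 27/14

27/14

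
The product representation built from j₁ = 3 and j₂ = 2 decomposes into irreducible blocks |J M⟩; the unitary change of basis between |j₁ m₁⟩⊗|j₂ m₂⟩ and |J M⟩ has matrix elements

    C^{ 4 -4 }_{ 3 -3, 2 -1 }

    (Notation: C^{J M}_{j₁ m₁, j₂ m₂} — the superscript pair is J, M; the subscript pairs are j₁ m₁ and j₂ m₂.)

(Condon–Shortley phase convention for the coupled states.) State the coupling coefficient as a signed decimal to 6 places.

j₁+j₂−J=1  J+j₁−j₂=5  J−j₁+j₂=3  j₁+j₂+J+1=10
(j₁±m₁, j₂±m₂, J±M) = (0,6,1,3,0,8)
P² = 311040
sum k=1..1:
  [1] −1/720 = -1/720
S = -1/720
C² = P²·S² = 3/5 ; C = -0.774597

−√(3/5) ≈ -0.774597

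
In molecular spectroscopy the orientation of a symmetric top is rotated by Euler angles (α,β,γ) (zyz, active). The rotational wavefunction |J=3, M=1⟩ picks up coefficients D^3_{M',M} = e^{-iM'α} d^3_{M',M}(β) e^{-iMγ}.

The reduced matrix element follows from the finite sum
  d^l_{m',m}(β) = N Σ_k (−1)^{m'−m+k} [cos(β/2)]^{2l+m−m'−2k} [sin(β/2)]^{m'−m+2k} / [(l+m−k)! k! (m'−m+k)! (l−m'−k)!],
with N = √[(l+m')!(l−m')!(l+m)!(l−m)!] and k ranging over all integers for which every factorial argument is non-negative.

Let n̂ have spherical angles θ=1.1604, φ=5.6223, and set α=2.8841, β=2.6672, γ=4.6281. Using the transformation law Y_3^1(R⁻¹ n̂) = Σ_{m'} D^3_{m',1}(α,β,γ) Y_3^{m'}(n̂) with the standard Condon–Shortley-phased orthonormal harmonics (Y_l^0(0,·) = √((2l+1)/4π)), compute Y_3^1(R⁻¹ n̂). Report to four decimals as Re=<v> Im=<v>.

Need the full column D^3_{m',1} for m'=−3..3 at α=2.8841, β=2.6672, γ=4.6281.
cos(β/2)=0.234978, sin(β/2)=0.972001
d^3_{-3,1}: single k=4 term ⇒ +0.190883;  D = -0.121237-0.147438i
d^3_{-2,1}: k∈[3..4] ⇒ +0.075355 -0.644704 = -0.569349;  D = -0.237705-0.517353i
d^3_{-1,1}: k∈[2..4] ⇒ +0.017282 -0.394287 +0.843333 = +0.466329;  D = -0.080367-0.459351i
d^3_{0,1}: k∈[1..3] ⇒ +0.002412 -0.123821 +0.706238 = +0.584829;  D = -0.049236+0.582753i
d^3_{1,1}: k∈[0..2] ⇒ +0.000168 -0.023043 +0.295715 = +0.272840;  D = +0.091447-0.257059i
d^3_{2,1}: k∈[0..1] ⇒ -0.002202 +0.075355 = +0.073153;  D = -0.041262+0.060406i
d^3_{3,1}: single k=0 term ⇒ +0.011156;  D = +0.008431-0.007306i
Y_3^{m'}(θ=1.1604,φ=5.6223) and Σ D·Y over m':
  (-0.1212-0.1474i)·(-0.1288+0.2948i)  (-0.2377-0.5174i)·(+0.0845+0.3323i)  (-0.0804-0.4594i)·(-0.0477-0.0371i)  (-0.0492+0.5828i)·(-0.3282+0.0000i)  (+0.0914-0.2571i)·(+0.0477-0.0371i)  (-0.0413+0.0604i)·(+0.0845-0.3323i)  (+0.0084-0.0073i)·(+0.1288+0.2948i)
Y_3^1(R⁻¹ n̂) = +0.228474-0.301079i

Re=0.2285 Im=-0.3011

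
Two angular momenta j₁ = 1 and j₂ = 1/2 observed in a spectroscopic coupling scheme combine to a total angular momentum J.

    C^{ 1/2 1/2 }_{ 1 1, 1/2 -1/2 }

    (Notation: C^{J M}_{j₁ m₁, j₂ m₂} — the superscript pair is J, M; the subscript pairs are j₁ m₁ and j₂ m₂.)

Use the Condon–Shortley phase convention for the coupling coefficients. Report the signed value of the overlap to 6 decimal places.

√[2·1!1!0!/3! · 2!0!0!1!1!0!] = √(2/3)
  +(−1)^0/∏(0,1,0,0,1,0)! = 1  (running 1)
⟨..|..⟩ = √(2/3)·(1) = +0.816497

+√(2/3) ≈ +0.816497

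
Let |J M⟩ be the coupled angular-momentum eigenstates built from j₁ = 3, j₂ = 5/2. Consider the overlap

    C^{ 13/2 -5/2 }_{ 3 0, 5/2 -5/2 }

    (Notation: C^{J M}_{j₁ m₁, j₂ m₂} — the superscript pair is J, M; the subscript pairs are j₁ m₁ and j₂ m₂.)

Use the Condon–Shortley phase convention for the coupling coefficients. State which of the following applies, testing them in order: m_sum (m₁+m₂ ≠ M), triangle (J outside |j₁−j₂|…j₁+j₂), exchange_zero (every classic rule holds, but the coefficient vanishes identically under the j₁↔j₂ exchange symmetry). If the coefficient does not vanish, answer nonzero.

triangle

m-sum: m₁+m₂ = 0+(-5/2) = -5/2, M = -5/2  ✓
triangle: need |j₁−j₂| ≤ J ≤ j₁+j₂, i.e. J ∈ [1/2, 11/2]; J = 13/2 is outside ✗ ⇒ coefficient is 0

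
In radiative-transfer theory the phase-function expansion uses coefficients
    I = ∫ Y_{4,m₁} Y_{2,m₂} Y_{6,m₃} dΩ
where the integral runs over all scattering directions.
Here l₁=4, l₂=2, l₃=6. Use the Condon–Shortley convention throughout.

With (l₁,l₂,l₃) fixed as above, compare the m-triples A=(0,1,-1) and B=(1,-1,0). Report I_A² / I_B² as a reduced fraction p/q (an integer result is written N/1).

35/24

Shared (l₁,l₂,l₃)=(4,2,6): N and (l;000)² cancel in I_A²/I_B².
A: Δ = 0!·8!·4!/13! = 1/6435; Racah Σ t=0..0: t=0:+1/3456 = 1/3456; ⇒ 3j(4 2 6; 0 1 -1)² = 35/1287, sgn -1
B: Δ = 0!·8!·4!/13! = 1/6435; Racah Σ t=0..0: t=0:+1/4320 = 1/4320; ⇒ 3j(4 2 6; 1 -1 0)² = 8/429, sgn +1
I_A²/I_B² = (35/1287)/(8/429) = 35/24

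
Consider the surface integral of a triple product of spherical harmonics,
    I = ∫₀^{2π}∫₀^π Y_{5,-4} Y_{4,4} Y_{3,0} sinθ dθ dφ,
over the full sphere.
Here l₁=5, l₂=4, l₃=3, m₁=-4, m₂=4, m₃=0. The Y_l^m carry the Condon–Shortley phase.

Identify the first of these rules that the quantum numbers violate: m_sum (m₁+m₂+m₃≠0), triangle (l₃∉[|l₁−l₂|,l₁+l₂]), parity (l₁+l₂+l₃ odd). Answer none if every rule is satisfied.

Σmᵢ = 0  ✓
l₃∈[|l₁−l₂|,l₁+l₂]=[1,9], have l₃=3  ✓
Σlᵢ = 12 ⇒ even  ✓

none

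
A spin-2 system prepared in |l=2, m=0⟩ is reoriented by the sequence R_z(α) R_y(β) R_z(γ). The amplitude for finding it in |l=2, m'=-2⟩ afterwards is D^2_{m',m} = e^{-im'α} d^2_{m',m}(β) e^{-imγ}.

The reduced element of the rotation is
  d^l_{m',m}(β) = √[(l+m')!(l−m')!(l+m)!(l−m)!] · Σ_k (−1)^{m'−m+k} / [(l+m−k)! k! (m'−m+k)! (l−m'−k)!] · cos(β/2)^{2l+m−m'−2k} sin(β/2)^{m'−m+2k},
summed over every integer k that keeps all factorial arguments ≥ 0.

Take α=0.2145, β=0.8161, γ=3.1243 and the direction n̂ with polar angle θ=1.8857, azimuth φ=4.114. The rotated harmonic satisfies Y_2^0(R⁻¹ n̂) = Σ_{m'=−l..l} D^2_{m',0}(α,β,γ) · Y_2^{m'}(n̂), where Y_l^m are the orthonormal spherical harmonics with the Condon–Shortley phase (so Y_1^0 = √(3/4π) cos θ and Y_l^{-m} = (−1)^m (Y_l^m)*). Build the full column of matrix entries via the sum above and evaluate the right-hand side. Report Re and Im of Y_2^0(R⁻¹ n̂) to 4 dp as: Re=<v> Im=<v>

Need the full column D^2_{m',0} for m'=−2..2 at α=0.2145, β=0.8161, γ=3.1243.
cos(β/2)=0.917896, sin(β/2)=0.396820
d^2_{-2,0}: single k=2 term ⇒ +0.324975;  D = +0.295527+0.135177i
d^2_{-1,0}: k∈[1..2] ⇒ +0.751710 -0.140492 = +0.611218;  D = +0.597211+0.130103i
d^2_{0,0}: k∈[0..2] ⇒ +0.709863 -0.530683 +0.024796 = +0.203976;  D = +0.203976+0.000000i
d^2_{1,0}: k∈[0..1] ⇒ -0.751710 +0.140492 = -0.611218;  D = -0.597211+0.130103i
d^2_{2,0}: single k=0 term ⇒ +0.324975;  D = +0.295527-0.135177i
Y_2^{m'}(θ=1.8857,φ=4.114) and Σ D·Y over m':
  (+0.2955+0.1352i)·(-0.1276-0.3251i)  (+0.5972+0.1301i)·(+0.1282-0.1880i)  (+0.2040+0.0000i)·(-0.2246+0.0000i)  (-0.5972+0.1301i)·(-0.1282-0.1880i)  (+0.2955-0.1352i)·(-0.1276+0.3251i)
Y_2^0(R⁻¹ n̂) = +0.168645+0.000000i

Re=0.1686 Im=0.0000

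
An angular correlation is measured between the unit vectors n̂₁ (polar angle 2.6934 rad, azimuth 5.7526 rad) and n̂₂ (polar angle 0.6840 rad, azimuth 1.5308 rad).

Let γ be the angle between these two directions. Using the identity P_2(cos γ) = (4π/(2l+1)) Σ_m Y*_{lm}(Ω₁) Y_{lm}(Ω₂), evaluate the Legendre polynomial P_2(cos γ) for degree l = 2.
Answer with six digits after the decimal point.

Term-by-term m-sum for l=2 (normalisation 4π/5 = 2.513274):
  term(m=-2) = -0.006221+0.009299i   from Y*(Ω₁)=+0.035386-0.063318i, Y(Ω₂)=-0.153744-0.012325i
  term(m=-1) = +0.053783+0.100690i   from Y*(Ω₁)=-0.260227+0.152676i, Y(Ω₂)=+0.015129-0.378056i
  term(m=+0) = +0.114628+0.000000i   from Y*(Ω₁)=+0.453109-0.000000i, Y(Ω₂)=+0.252980+0.000000i
  term(m=+1) = +0.053783-0.100690i   from Y*(Ω₁)=+0.260227+0.152676i, Y(Ω₂)=-0.015129-0.378056i
  term(m=+2) = -0.006221-0.009299i   from Y*(Ω₁)=+0.035386+0.063318i, Y(Ω₂)=-0.153744+0.012325i
Σ over m = +0.209752+0.000000i; ×(4π/5) → +0.527165+0.000000i. Real part: 0.527165

0.527165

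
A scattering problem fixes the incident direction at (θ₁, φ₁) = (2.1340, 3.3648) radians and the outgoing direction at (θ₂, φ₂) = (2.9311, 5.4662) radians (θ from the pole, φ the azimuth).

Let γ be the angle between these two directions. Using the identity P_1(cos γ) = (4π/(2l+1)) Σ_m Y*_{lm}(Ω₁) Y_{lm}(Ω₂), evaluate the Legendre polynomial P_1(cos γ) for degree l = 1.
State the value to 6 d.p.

Term-by-term m-sum for l=1 (normalisation 4π/3 = 4.188790):
  [-1]  conj(Y_{1,-1})(Ω₁) = -0.28489 - 0.06467j ; Y_{1,-1}(Ω₂) = 0.04941 + 0.05263j ; Δ = -0.01067 - 0.01819j
  [+0]  conj(Y_{1,0})(Ω₁) = -0.26086 + 0.00000j ; Y_{1,0}(Ω₂) = -0.47782 + 0.00000j ; Δ = 0.12465 + 0.00000j
  [+1]  conj(Y_{1,1})(Ω₁) = 0.28489 - 0.06467j ; Y_{1,1}(Ω₂) = -0.04941 + 0.05263j ; Δ = -0.01067 + 0.01819j
Total Σ_m = 0.10330 + 0.00000j. Multiply by 4.188790: 0.43271 + 0.00000j. P_1(cos γ) = 0.432709

0.432709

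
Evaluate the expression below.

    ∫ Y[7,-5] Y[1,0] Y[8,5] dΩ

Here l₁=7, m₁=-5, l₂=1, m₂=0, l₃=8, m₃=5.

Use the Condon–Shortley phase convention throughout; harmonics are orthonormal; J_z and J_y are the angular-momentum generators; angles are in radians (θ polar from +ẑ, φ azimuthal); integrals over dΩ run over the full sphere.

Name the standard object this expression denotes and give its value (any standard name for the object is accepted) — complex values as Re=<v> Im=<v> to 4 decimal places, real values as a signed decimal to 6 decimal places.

This is a Gaunt coefficient — the integral of a triple product of spherical harmonics over the sphere.
Checks pass: Σm=0; 16 even; l₃=8∈[6,8].
(2·7+1)(2·1+1)(2·8+1) = 765
Δ: 0! 14! 2! / 17! → 1/2040
sum: t=0:+1/25401600 = 1/25401600
3j²(7 1 8; 0 0 0) = Δ·Π!·Σ² = 8/255  (sign +1)
sum: t=0:+1/958003200 = 1/958003200
3j²(7 1 8; -5 0 5) = Δ·Π!·Σ² = 13/680  (sign -1)
combine: 4πI² = 765·8/255·13/680 = 39/85
take √, sign -1: I = -0.19108118

Gaunt coefficient, -0.191081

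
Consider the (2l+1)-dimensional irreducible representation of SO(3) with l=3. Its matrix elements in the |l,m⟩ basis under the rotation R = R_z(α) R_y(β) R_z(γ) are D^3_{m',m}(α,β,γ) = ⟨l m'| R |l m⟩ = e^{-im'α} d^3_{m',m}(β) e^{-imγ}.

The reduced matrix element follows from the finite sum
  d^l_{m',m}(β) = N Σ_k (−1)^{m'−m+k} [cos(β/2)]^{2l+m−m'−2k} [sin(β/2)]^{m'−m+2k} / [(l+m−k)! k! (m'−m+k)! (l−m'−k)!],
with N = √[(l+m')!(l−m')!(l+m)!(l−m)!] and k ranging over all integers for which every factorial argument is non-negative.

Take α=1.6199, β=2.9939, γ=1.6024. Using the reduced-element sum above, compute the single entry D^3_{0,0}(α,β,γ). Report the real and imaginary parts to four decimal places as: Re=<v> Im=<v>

Re=-0.9356 Im=0.0000

First d^3_{0,0}(β=2.9939), then the phase factors e^{-i(0)α} and e^{-i(0)γ}:
c=cos(2.993900/2)=0.073779, s=sin(2.993900/2)=0.997275; N=√[6·6·6·6]=36.000000
k: max(0,(0)−(0))=0 … min(3+(0),3−(0))=3
  k=0: (−1)^0·36.0000/(36)·0.0738^6·0.9973^0 = +0.000000
  k=1: (−1)^1·36.0000/(4)·0.0738^4·0.9973^2 = -0.000265
  k=2: (−1)^2·36.0000/(4)·0.0738^2·0.9973^4 = +0.048458
  k=3: (−1)^3·36.0000/(36)·0.0738^0·0.9973^6 = -0.983759
d^3_{0,0}(2.9939) = +0.000000 -0.000265 +0.048458 -0.983759 = -0.935565
Attach z-rotation phases: D = e^{-i(0)(1.6199)}·(-0.935565)·e^{-i(0)(1.6024)} = -0.935565+0.000000i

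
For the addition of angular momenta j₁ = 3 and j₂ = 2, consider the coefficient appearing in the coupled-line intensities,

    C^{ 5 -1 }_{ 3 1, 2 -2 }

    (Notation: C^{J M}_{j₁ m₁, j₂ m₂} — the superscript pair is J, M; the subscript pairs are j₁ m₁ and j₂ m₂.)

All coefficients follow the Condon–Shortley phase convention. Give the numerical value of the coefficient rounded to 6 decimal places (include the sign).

j₁+j₂−J=0  J+j₁−j₂=6  J−j₁+j₂=4  j₁+j₂+J+1=11
(j₁±m₁, j₂±m₂, J±M) = (4,2,0,4,4,6)
P² = 663552/7
sum k=0..0:
  [0] +1/1152 = 1/1152
S = 1/1152
C² = P²·S² = 1/14 ; C = +0.267261

+0.267261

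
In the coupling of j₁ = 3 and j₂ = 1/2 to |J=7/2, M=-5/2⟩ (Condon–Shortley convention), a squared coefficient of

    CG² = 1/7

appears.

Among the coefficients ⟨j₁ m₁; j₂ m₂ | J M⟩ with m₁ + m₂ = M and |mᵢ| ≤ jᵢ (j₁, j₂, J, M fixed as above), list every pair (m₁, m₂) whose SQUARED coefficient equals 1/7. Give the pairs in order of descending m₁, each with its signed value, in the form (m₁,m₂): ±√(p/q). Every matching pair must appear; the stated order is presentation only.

Admissible pairs with m₁+m₂ = M = -5/2: (-3,1/2), (-2,-1/2)
  (m₁,m₂)=(-2,-1/2): CG² = 6/7, CG = +√(6/7)
  (m₁,m₂)=(-3,1/2): CG² = 1/7, CG = +√(1/7)   ← matches the target
Pairs with CG² = 1/7: (-3,1/2): +√(1/7)

(-3,1/2): +√(1/7)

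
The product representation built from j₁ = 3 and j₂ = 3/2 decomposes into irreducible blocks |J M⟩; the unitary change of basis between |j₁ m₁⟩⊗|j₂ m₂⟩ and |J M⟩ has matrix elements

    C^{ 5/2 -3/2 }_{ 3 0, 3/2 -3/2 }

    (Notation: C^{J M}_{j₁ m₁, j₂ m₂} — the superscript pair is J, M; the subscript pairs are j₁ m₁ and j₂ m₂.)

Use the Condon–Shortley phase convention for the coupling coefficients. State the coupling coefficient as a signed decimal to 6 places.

+√(9/35) = +0.507093

j₁+j₂−J=2  J+j₁−j₂=4  J−j₁+j₂=1  j₁+j₂+J+1=8
(j₁±m₁, j₂±m₂, J±M) = (3,3,0,3,1,4)
P² = 1296/35
sum k=0..0:
  [0] +1/12 = 1/12
S = 1/12
C² = P²·S² = 9/35 ; C = +0.507093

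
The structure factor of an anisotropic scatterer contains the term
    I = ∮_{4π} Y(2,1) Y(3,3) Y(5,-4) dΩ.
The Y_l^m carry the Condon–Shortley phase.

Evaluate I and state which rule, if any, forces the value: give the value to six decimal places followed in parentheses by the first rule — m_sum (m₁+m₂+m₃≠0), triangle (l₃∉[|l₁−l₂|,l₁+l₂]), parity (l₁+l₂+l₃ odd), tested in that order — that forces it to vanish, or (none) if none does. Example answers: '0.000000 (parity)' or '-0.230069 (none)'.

0.219610 (none)

Checks pass: Σm=0; 10 even; l₃=5∈[1,5].
(2·2+1)(2·3+1)(2·5+1) = 385
Δ: 0! 4! 6! / 11! → 1/2310
sum: t=0:+1/144 = 1/144
3j²(2 3 5; 0 0 0) = Δ·Π!·Σ² = 10/231  (sign -1)
sum: t=0:+1/4320 = 1/4320
3j²(2 3 5; 1 3 -4) = Δ·Π!·Σ² = 2/55  (sign -1)
combine: 4πI² = 385·10/231·2/55 = 20/33
take √, sign +1: I = 0.21961050
No selection rule forces the value: the integral is nonzero (none).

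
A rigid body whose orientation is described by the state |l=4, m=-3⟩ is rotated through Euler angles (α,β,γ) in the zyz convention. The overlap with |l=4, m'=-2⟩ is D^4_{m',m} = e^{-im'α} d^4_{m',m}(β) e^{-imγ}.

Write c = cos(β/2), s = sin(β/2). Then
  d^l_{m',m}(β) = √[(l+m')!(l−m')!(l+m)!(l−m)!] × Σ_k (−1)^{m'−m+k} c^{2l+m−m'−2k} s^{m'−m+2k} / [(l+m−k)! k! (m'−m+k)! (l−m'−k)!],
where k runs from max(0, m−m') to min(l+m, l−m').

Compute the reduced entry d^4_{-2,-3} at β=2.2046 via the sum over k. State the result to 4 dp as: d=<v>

d=0.1369

d^4_{-2,-3}(β=2.2046) via the finite sum:
Half-angle: c=0.451545, s=0.892248. N=√(2·720·1·5040)=2693.993318
k: max(0,(-3)−(-2))=0 … min(4+(-3),4−(-2))=1
  k=0: (−1)^1·2693.9933/(720)·0.4515^7·0.8922^1 = -0.012778
  k=1: (−1)^2·2693.9933/(240)·0.4515^5·0.8922^3 = +0.149675
d^4_{-2,-3}(2.2046) = -0.012778 +0.149675 = +0.136897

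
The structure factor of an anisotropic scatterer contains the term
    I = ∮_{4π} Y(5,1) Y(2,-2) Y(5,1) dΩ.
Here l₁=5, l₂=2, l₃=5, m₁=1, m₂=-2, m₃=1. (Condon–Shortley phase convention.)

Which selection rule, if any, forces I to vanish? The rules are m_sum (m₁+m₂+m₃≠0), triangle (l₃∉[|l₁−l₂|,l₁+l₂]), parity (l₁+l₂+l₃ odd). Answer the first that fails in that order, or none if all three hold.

Σmᵢ = 0  ✓
l₃∈[|l₁−l₂|,l₁+l₂]=[3,7], have l₃=5  ✓
Σlᵢ = 12 ⇒ even  ✓

none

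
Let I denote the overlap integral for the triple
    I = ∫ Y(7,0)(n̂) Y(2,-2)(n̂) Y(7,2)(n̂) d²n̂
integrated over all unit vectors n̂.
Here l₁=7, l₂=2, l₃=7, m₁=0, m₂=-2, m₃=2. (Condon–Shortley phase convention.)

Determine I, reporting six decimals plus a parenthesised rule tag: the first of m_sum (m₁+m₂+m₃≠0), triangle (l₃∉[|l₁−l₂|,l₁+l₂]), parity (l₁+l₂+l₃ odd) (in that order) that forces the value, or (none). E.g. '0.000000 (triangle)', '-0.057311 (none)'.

m-sum 0 ✓  L=16 even ✓  5≤7≤9 ✓
Π(2lᵢ+1) = 15×5×15 = 1125
triangle coeff Δ(7,2,7) = 1/185640
Σ_t [0,2]: t=0:+1/2419200 t=1:−1/518400 t=2:+1/2419200 = -1/907200
(3j)²=56/3315 [(7 2 7; 0 0 0)], sign=+1
Σ_t [0,0]: t=0:+1/2419200 = 1/2419200
(3j)²=27/1105 [(7 2 7; 0 -2 2)], sign=-1
⇒ 4πI² = 22680/48841
I = (-1)√(22680/48841/(4π)) = -0.19223140
No selection rule forces the value: the integral is nonzero (none).

-0.192231 (none)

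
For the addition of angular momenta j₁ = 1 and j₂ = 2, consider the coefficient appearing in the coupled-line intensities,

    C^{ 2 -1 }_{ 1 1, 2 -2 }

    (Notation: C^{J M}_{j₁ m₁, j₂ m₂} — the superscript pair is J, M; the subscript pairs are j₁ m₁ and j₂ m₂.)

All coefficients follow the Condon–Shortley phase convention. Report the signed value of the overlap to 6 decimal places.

√[5·1!1!3!/6! · 2!0!0!4!1!3!] = √(12)
  +(−1)^0/∏(0,1,0,0,1,3)! = 1/6  (running 1/6)
⟨..|..⟩ = √(12)·(1/6) = +0.577350

+√(1/3) = +0.577350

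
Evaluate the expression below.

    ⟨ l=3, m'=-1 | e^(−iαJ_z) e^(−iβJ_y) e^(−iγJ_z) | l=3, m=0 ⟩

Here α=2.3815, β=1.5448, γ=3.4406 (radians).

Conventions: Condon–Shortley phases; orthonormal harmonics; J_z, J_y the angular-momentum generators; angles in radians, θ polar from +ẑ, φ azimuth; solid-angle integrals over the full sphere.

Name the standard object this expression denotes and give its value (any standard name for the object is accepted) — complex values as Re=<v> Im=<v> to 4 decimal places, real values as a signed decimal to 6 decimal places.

This is a Wigner D-matrix element — the rotation-matrix element ⟨l m'| R(α,β,γ) |l m⟩ in the angular-momentum basis.
Split into d^3_{-1,0}(β=1.5448) × two z-phases.
c=cos(1.544800/2)=0.716238, s=sin(1.544800/2)=0.697856; N=√[2·24·6·6]=41.569219
k∈{1,2,3} keeps every argument non-negative
  k=1: (−1)^0·41.5692/(12)·0.7162^5·0.6979^1 = +0.455662
  k=2: (−1)^1·41.5692/(4)·0.7162^3·0.6979^3 = -1.297722
  k=3: (−1)^2·41.5692/(12)·0.7162^1·0.6979^5 = +0.410656
d^3_{-1,0}(1.5448) = +0.455662 -1.297722 +0.410656 = -0.431404
Phases: e^{-i·(-1)·2.3815}=-0.724772+0.688989i, e^{-i·(0)·3.4406}=+1.000000+0.000000i ⇒ D=+0.312670-0.297232i

Wigner D-matrix element, Re=0.3127 Im=-0.2972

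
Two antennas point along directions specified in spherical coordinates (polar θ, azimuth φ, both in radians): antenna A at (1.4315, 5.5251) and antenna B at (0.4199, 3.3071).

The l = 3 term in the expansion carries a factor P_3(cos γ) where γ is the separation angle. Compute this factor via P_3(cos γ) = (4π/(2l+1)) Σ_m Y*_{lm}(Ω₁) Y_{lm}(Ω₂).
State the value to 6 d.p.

0.170995

Expand P_3 via completeness: Σ_{m} conj(Y_{3,m}) at Ω₁ times Y_{3,m} at Ω₂ —
  [-3]  conj(Y_{3,-3})(Ω₁) = -0.262119-0.309022i ; Y_{3,-3}(Ω₂) = -0.024854+0.013466i ; Δ = +0.010676+0.004151i
  [-2]  conj(Y_{3,-2})(Ω₁) = +0.007598-0.138956i ; Y_{3,-2}(Ω₂) = +0.146674-0.050406i ; Δ = -0.005890-0.020764i
  [-1]  conj(Y_{3,-1})(Ω₁) = -0.210003+0.198834i ; Y_{3,-1}(Ω₂) = -0.411816+0.068788i ; Δ = +0.072805-0.096329i
  [+0]  conj(Y_{3,0})(Ω₁) = -0.150448-0.000000i ; Y_{3,0}(Ω₂) = +0.398357+0.000000i ; Δ = -0.059932-0.000000i
  [+1]  conj(Y_{3,1})(Ω₁) = +0.210003+0.198834i ; Y_{3,1}(Ω₂) = +0.411816+0.068788i ; Δ = +0.072805+0.096329i
  [+2]  conj(Y_{3,2})(Ω₁) = +0.007598+0.138956i ; Y_{3,2}(Ω₂) = +0.146674+0.050406i ; Δ = -0.005890+0.020764i
  [+3]  conj(Y_{3,3})(Ω₁) = +0.262119-0.309022i ; Y_{3,3}(Ω₂) = +0.024854+0.013466i ; Δ = +0.010676-0.004151i
Accumulated sum +0.095252+0.000000i; after 4π/(2l+1) scaling, +0.170995+0.000000i ⇒ P_3 = 0.170995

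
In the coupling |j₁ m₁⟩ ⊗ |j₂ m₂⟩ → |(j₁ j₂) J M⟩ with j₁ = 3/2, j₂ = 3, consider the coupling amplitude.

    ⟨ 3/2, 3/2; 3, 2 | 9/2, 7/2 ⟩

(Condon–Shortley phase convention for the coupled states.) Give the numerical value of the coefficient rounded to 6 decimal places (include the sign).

+√(2/3) = +0.816497

j₁+j₂−J=0  J+j₁−j₂=3  J−j₁+j₂=6  j₁+j₂+J+1=10
(j₁±m₁, j₂±m₂, J±M) = (3,0,5,1,8,1)
P² = 345600
sum k=0..0:
  [0] +1/720 = 1/720
S = 1/720
C² = P²·S² = 2/3 ; C = +0.816497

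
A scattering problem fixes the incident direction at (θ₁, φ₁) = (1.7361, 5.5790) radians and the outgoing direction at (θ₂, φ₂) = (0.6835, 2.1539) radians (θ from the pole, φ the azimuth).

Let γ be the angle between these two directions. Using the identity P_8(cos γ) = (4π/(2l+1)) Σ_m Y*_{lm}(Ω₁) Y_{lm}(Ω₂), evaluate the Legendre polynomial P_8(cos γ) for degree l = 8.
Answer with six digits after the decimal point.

Summing Y*_{l m}(θ₁,φ₁)·Y_{l m}(θ₂,φ₂) over m ∈ [−8, 8]; prefactor 4π/(2·8+1) = 0.739198:
  [-8]  conj(Y_{8,-8})(Ω₁) = 0.36774 + 0.27938j ; Y_{8,-8}(Ω₂) = -0.00062 + 0.01302j ; Δ = -0.00387 + 0.00462j
  [-7]  conj(Y_{8,-7})(Ω₁) = -0.06632 - 0.30096j ; Y_{8,-7}(Ω₂) = -0.05172 - 0.03776j ; Δ = -0.00793 + 0.01807j
  [-6]  conj(Y_{8,-6})(Ω₁) = 0.09639 - 0.18190j ; Y_{8,-6}(Ω₂) = 0.17936 - 0.06690j ; Δ = 0.00512 - 0.03907j
  [-5]  conj(Y_{8,-5})(Ω₁) = -0.30101 + 0.12000j ; Y_{8,-5}(Ω₂) = -0.08542 + 0.37139j ; Δ = -0.01885 - 0.12205j
  [-4]  conj(Y_{8,-4})(Ω₁) = -0.10429 - 0.03512j ; Y_{8,-4}(Ω₂) = -0.32905 - 0.34508j ; Δ = 0.02220 + 0.04754j
  [-3]  conj(Y_{8,-3})(Ω₁) = 0.16533 + 0.27472j ; Y_{8,-3}(Ω₂) = 0.24589 - 0.04437j ; Δ = 0.05284 + 0.06022j
  [-2]  conj(Y_{8,-2})(Ω₁) = -0.01058 + 0.06456j ; Y_{8,-2}(Ω₂) = 0.08977 - 0.20965j ; Δ = 0.01258 + 0.00801j
  [-1]  conj(Y_{8,-1})(Ω₁) = 0.24126 - 0.20494j ; Y_{8,-1}(Ω₂) = 0.20730 + 0.31428j ; Δ = 0.11442 + 0.03334j
  [+0]  conj(Y_{8,0})(Ω₁) = 0.05205 + 0.00000j ; Y_{8,0}(Ω₂) = 0.11591 + 0.00000j ; Δ = 0.00603 + 0.00000j
  [+1]  conj(Y_{8,1})(Ω₁) = -0.24126 - 0.20494j ; Y_{8,1}(Ω₂) = -0.20730 + 0.31428j ; Δ = 0.11442 - 0.03334j
  [+2]  conj(Y_{8,2})(Ω₁) = -0.01058 - 0.06456j ; Y_{8,2}(Ω₂) = 0.08977 + 0.20965j ; Δ = 0.01258 - 0.00801j
  [+3]  conj(Y_{8,3})(Ω₁) = -0.16533 + 0.27472j ; Y_{8,3}(Ω₂) = -0.24589 - 0.04437j ; Δ = 0.05284 - 0.06022j
  [+4]  conj(Y_{8,4})(Ω₁) = -0.10429 + 0.03512j ; Y_{8,4}(Ω₂) = -0.32905 + 0.34508j ; Δ = 0.02220 - 0.04754j
  [+5]  conj(Y_{8,5})(Ω₁) = 0.30101 + 0.12000j ; Y_{8,5}(Ω₂) = 0.08542 + 0.37139j ; Δ = -0.01885 + 0.12205j
  [+6]  conj(Y_{8,6})(Ω₁) = 0.09639 + 0.18190j ; Y_{8,6}(Ω₂) = 0.17936 + 0.06690j ; Δ = 0.00512 + 0.03907j
  [+7]  conj(Y_{8,7})(Ω₁) = 0.06632 - 0.30096j ; Y_{8,7}(Ω₂) = 0.05172 - 0.03776j ; Δ = -0.00793 - 0.01807j
  [+8]  conj(Y_{8,8})(Ω₁) = 0.36774 - 0.27938j ; Y_{8,8}(Ω₂) = -0.00062 - 0.01302j ; Δ = -0.00387 - 0.00462j
Accumulated sum 0.35906 - 0.00000j; after 4π/(2l+1) scaling, 0.26541 - 0.00000j ⇒ P_8 = 0.265413

0.265413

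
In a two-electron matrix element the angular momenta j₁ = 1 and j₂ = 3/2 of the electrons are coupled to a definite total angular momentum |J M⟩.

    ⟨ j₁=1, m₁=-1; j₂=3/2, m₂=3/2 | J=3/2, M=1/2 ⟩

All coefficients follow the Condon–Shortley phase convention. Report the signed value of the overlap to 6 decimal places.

j₁+j₂−J=1  J+j₁−j₂=1  J−j₁+j₂=2  j₁+j₂+J+1=5
(j₁±m₁, j₂±m₂, J±M) = (0,2,3,0,2,1)
P² = 8/5
sum k=1..1:
  [1] −1/2 = -1/2
S = -1/2
C² = P²·S² = 2/5 ; C = -0.632456

−√(2/5) ≈ -0.632456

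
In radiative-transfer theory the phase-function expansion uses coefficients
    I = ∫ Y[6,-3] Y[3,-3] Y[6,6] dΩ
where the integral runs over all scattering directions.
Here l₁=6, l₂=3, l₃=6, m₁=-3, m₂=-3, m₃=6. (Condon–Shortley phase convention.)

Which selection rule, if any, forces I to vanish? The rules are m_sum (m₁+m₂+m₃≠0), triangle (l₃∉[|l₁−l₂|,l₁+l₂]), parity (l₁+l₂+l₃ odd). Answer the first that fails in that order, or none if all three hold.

Σmᵢ = 0  ✓
l₃∈[|l₁−l₂|,l₁+l₂]=[3,9], have l₃=6  ✓
Σlᵢ = 15 ⇒ odd  ✗

parity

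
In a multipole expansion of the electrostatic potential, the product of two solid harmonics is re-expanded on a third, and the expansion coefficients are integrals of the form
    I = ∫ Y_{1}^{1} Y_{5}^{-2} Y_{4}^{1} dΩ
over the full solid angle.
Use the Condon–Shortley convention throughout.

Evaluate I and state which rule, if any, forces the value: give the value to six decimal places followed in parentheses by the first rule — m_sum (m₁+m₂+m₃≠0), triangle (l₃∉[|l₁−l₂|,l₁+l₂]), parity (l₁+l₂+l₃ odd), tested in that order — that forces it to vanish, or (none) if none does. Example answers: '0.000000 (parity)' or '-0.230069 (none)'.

Rules hold: Σm=0, L=10 even, 4≤4≤6.
N = 3·11·9 = 297
Δ = 2!·0!·8!/11! = 1/495
Racah Σ t=1..1: t=1:−1/576 = -1/576
⇒ 3j(1 5 4; 0 0 0)² = 5/99, sgn -1
Racah Σ t=0..0: t=0:+1/1440 = 1/1440
⇒ 3j(1 5 4; 1 -2 1)² = 7/165, sgn -1
4πI² = N·(3j₀)²·(3jₘ)² = 7/11
I = +1·√(0.636364/4π) = 0.22503380
No selection rule forces the value: the integral is nonzero (none).

0.225034 (none)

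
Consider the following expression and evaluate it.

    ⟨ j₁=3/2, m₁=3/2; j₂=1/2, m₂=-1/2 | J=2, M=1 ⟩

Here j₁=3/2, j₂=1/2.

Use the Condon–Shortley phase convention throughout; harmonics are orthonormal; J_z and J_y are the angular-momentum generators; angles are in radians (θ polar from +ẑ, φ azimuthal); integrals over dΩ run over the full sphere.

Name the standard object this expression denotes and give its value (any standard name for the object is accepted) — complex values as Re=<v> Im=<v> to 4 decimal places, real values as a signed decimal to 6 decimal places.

This is a Clebsch–Gordan (vector-coupling) coefficient.
triangle: 0!*3!*1!/5! = 6/120
(j±m)!: 3!*0!*0!*1!*3!*1! = 36
prefactor² = (2J+1)*Δ*N² = 9
  k=0: +1/(0!*0!*0!*0!*3!*1!) = 1/6
Σ = 1/6  ⇒  CG² = 9*(1/6)² = 1/4
CG = +√(1/4) = +0.500000

Clebsch–Gordan coefficient, +√(1/4) ≈ +0.500000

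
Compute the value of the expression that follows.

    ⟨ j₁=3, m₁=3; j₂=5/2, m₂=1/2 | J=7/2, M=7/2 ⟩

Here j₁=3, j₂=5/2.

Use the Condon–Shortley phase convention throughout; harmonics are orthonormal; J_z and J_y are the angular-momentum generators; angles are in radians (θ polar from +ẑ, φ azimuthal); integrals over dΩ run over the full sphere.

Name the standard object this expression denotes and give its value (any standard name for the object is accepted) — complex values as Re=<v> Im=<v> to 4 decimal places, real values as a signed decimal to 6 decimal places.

This is a Clebsch–Gordan (vector-coupling) coefficient.
√[8·2!4!3!/10! · 6!0!3!2!7!0!] = √(27648)
  +(−1)^0/∏(0,2,0,3,4,0)! = 1/288  (running 1/288)
⟨..|..⟩ = √(27648)·(1/288) = +0.577350

Clebsch–Gordan coefficient, +√(1/3) ≈ +0.577350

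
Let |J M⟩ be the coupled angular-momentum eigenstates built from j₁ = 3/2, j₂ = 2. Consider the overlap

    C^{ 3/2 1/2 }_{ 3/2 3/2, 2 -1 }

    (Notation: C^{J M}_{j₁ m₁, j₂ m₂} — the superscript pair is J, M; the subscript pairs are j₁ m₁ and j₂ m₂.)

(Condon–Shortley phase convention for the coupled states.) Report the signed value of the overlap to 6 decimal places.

√[4·2!1!2!/6! · 3!0!1!3!2!1!] = √(8/5)
  +(−1)^0/∏(0,2,0,1,1,1)! = 1/2  (running 1/2)
⟨..|..⟩ = √(8/5)·(1/2) = +0.632456

+0.632456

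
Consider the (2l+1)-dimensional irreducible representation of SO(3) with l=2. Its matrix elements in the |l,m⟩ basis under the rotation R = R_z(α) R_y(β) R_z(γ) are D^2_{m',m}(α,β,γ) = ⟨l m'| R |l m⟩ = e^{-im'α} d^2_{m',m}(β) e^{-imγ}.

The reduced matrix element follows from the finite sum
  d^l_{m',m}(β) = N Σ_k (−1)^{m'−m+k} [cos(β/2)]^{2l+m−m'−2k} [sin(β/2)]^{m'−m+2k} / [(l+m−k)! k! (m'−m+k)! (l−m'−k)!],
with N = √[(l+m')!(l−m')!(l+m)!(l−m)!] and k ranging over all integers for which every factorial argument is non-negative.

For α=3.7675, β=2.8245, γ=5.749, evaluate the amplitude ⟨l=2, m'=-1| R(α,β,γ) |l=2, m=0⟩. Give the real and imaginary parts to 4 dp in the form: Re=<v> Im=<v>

First d^2_{-1,0}(β=2.8245), then the phase factors e^{-i(-1)α} and e^{-i(0)γ}:
c=cos(2.824500/2)=0.157883, s=sin(2.824500/2)=0.987458; N=√[1·6·2·2]=4.898979
Admissible k: 1..2 (factorial args all ≥0)
  k=1: (−1)^0·4.8990/(2)·0.1579^3·0.9875^1 = +0.009519
  k=2: (−1)^1·4.8990/(2)·0.1579^1·0.9875^3 = -0.372363
d^2_{-1,0}(2.8245) = +0.009519 -0.372363 = -0.362844
Phases: e^{-i·(-1)·3.7675}=-0.810432-0.585833i, e^{-i·(0)·5.7490}=+1.000000+0.000000i ⇒ D=+0.294060+0.212566i

Re=0.2941 Im=0.2126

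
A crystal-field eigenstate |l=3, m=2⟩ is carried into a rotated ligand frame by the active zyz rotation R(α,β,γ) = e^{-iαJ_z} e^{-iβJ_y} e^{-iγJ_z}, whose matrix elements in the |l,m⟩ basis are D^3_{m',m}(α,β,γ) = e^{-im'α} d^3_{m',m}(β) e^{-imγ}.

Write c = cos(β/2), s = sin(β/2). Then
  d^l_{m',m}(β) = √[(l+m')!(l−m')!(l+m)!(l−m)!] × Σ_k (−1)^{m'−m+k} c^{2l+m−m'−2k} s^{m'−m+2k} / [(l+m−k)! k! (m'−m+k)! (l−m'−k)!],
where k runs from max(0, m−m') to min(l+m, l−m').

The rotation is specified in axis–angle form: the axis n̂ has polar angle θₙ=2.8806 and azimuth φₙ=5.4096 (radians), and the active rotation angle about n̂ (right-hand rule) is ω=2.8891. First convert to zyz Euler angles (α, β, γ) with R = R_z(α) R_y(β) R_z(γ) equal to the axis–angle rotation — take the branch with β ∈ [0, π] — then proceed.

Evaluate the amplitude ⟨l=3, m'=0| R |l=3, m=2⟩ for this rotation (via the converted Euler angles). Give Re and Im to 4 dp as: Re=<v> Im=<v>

Re=-0.1235 Im=-0.2640

Axis–angle → zyz. n̂ = (sinθₙcosφₙ, sinθₙsinφₙ, cosθₙ) = (+0.165683, -0.197823, -0.966134), ω = 2.8891.
R = I cosω + sinω [n̂]ₓ + (1−cosω) n̂n̂ᵀ gives
  R = [-0.914262, +0.176846, -0.364488; -0.305870, -0.891266, +0.334796; -0.265648, +0.417577, +0.868942]
β = atan2(√(R₁₃²+R₂₃²), R₃₃) = 0.517735; α = atan2(R₂₃, R₁₃) mod 2π = 2.398630; γ = atan2(R₃₂, −R₃₁) mod 2π = 1.004208
Split into d^3_{0,2}(β=0.5177) × two z-phases.
Half-angle: c=0.966680, s=0.255986. N=√(6·6·120·1)=65.726707
The bounds max(0,m−m')=2 and min(l+m,l−m')=3 give 2 terms
  k=2: (−1)^0·65.7267/(12)·0.9667^4·0.2560^2 = +0.313419
  k=3: (−1)^1·65.7267/(12)·0.9667^2·0.2560^4 = -0.021978
d^3_{0,2}(0.5177) = +0.313419 -0.021978 = +0.291441
Phases: e^{-i·(0)·2.3986}=+1.000000+0.000000i, e^{-i·(2)·1.0042}=-0.423784-0.905763i ⇒ D=-0.123508-0.263976i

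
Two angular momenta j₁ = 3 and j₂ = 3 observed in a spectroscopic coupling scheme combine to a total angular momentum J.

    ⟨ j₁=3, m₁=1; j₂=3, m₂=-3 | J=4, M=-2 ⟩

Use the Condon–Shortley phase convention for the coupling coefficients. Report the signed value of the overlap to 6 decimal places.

+√(27/77) ≈ +0.592157

triangle: 2!*4!*4!/11! = 1152/39916800
(j±m)!: 4!*2!*0!*6!*2!*6! = 49766400
prefactor² = (2J+1)*Δ*N² = 995328/77
  k=0: +1/(0!*2!*2!*0!*2!*4!) = 1/192
Σ = 1/192  ⇒  CG² = 995328/77*(1/192)² = 27/77
CG = +√(27/77) = +0.592157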